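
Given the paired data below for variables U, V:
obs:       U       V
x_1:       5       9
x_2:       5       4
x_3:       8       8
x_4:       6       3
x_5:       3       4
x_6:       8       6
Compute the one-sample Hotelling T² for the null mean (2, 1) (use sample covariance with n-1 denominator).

Step 1 — sample mean vector:
  mean(U) = (5 + 5 + 8 + 6 + 3 + 8) / 6 = 35/6 = 5.8333
  mean(V) = (9 + 4 + 8 + 3 + 4 + 6) / 6 = 34/6 = 5.6667
  x̄ = (5.8333, 5.6667),  deviation x̄ - mu_0 = (5.8333, 5.6667) - (2, 1) = (3.8333, 4.6667).

Step 2 — sample covariance matrix, S[i,j] = (1/(n-1)) · Σ_k (x_{k,i} - mean_i) · (x_{k,j} - mean_j), divisor n-1 = 5:
  S[U,U] = ((-0.8333)·(-0.8333) + (-0.8333)·(-0.8333) + (2.1667)·(2.1667) + (0.1667)·(0.1667) + (-2.8333)·(-2.8333) + (2.1667)·(2.1667)) / 5 = 18.8333/5 = 3.7667
  S[U,V] = ((-0.8333)·(3.3333) + (-0.8333)·(-1.6667) + (2.1667)·(2.3333) + (0.1667)·(-2.6667) + (-2.8333)·(-1.6667) + (2.1667)·(0.3333)) / 5 = 8.6667/5 = 1.7333
  S[V,V] = ((3.3333)·(3.3333) + (-1.6667)·(-1.6667) + (2.3333)·(2.3333) + (-2.6667)·(-2.6667) + (-1.6667)·(-1.6667) + (0.3333)·(0.3333)) / 5 = 29.3333/5 = 5.8667
  S = [[3.7667, 1.7333],
 [1.7333, 5.8667]].

Step 3 — invert S. det(S) = 3.7667·5.8667 - (1.7333)² = 19.0933.
  S^{-1} = (1/det) · [[d, -b], [-b, a]] = [[0.3073, -0.0908],
 [-0.0908, 0.1973]].

Step 4 — quadratic form (x̄ - mu_0)^T · S^{-1} · (x̄ - mu_0):
  S^{-1} · (x̄ - mu_0) = (0.7542, 0.5726),
  (x̄ - mu_0)^T · [...] = (3.8333)·(0.7542) + (4.6667)·(0.5726) = 5.5633.

Step 5 — scale by n: T² = 6 · 5.5633 = 33.3799.

T² ≈ 33.3799


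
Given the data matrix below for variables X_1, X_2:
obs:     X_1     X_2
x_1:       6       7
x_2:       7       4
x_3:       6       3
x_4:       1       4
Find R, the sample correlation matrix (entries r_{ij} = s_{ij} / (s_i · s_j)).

Step 1 — column means:
  mean(X_1) = (6 + 7 + 6 + 1) / 4 = 20/4 = 5
  mean(X_2) = (7 + 4 + 3 + 4) / 4 = 18/4 = 4.5

Step 2 — sample variances and covariances s[i,j] = (1/(n-1)) · Σ_k (x_{k,i} - mean_i) · (x_{k,j} - mean_j), with n-1 = 3:
  s[X_1,X_1] = ((1)·(1) + (2)·(2) + (1)·(1) + (-4)·(-4)) / 3 = 22/3 = 7.3333
  s[X_1,X_2] = ((1)·(2.5) + (2)·(-0.5) + (1)·(-1.5) + (-4)·(-0.5)) / 3 = 2/3 = 0.6667
  s[X_2,X_2] = ((2.5)·(2.5) + (-0.5)·(-0.5) + (-1.5)·(-1.5) + (-0.5)·(-0.5)) / 3 = 9/3 = 3
  Sample standard deviations s_i = √(s[i,i]):
  s(X_1) = √(7.3333) = 2.708
  s(X_2) = √(3) = 1.7321

Step 3 — r_{ij} = s_{ij} / (s_i · s_j):
  r[X_1,X_1] = 1 (diagonal).
  r[X_1,X_2] = 0.6667 / (2.708 · 1.7321) = 0.6667 / 4.6904 = 0.1421
  r[X_2,X_2] = 1 (diagonal).

R is symmetric with unit diagonal. Assembling:

R = [[1, 0.1421],
 [0.1421, 1]]


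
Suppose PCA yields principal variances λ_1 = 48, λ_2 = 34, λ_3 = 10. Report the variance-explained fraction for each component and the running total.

Step 1 — total variance = trace(Sigma) = Σ λ_i = 48 + 34 + 10 = 92.

Step 2 — fraction explained by component i = λ_i / Σ λ:
  PC1: 48/92 = 0.5217
  PC2: 34/92 = 0.3696
  PC3: 10/92 = 0.1087

Step 3 — cumulative fraction after k components = (λ_1 + ... + λ_k) / Σ λ:
  k = 1: 48/92 = 0.5217
  k = 2: (48 + 34)/92 = 82/92 = 0.8913
  k = 3: (48 + 34 + 10)/92 = 92/92 = 1

Summary (fraction, with percent):

explained: PC1 0.5217 (52.17%), PC2 0.3696 (36.96%), PC3 0.1087 (10.87%);  cumulative: 0.5217, 0.8913, 1


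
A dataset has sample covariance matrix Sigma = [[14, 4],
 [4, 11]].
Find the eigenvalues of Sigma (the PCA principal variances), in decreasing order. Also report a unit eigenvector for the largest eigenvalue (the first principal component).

Step 1 — characteristic polynomial of 2×2 Sigma:
  det(Sigma - λI) = λ² - trace · λ + det = 0.
  trace = 14 + 11 = 25, det = 14·11 - (4)² = 138.
Step 2 — discriminant:
  Δ = trace² - 4·det = 625 - 552 = 73.
Step 3 — eigenvalues:
  λ = (trace ± √Δ)/2 = (25 ± 8.544)/2,
  λ_1 = 16.772,  λ_2 = 8.228.

Step 4 — unit eigenvector for λ_1: solve (Sigma - λ_1 I)v = 0. First row:
  (14 - 16.772)·v_x + (4)·v_y = 0, i.e. (-2.772)·v_x + (4)·v_y = 0,
  so v ∝ (b, λ_1 - a) = (4, 2.772) = u.
  ||u|| = √((4)² + (2.772)²) = √(23.684) ≈ 4.8666,
  v_1 = u/||u|| ≈ (0.8219, 0.5696) (||v_1|| = 1).

λ_1 = 16.772,  λ_2 = 8.228;  v_1 ≈ (0.8219, 0.5696)


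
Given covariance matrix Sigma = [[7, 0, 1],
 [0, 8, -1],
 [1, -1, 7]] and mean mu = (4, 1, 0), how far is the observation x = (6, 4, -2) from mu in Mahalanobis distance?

Step 1 — centre the observation: (x - mu) = (2, 3, -2).

Step 2 — invert Sigma (cofactor / det for 3×3, or solve directly):
  Sigma^{-1} = [[0.1459, -0.0027, -0.0212],
 [-0.0027, 0.1273, 0.0186],
 [-0.0212, 0.0186, 0.1485]].

Step 3 — form the quadratic (x - mu)^T · Sigma^{-1} · (x - mu):
  Sigma^{-1} · (x - mu) = (0.3263, 0.3395, -0.2838).
  (x - mu)^T · [Sigma^{-1} · (x - mu)] = (2)·(0.3263) + (3)·(0.3395) + (-2)·(-0.2838) = 2.2387.

Step 4 — take square root: d = √(2.2387) ≈ 1.4962.

d(x, mu) = √(2.2387) ≈ 1.4962


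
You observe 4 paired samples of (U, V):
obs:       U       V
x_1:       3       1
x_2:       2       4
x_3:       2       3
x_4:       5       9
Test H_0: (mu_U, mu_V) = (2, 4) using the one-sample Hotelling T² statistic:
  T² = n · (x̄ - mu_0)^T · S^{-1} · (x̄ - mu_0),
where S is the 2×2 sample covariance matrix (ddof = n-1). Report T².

Step 1 — sample mean vector:
  mean(U) = (3 + 2 + 2 + 5) / 4 = 12/4 = 3
  mean(V) = (1 + 4 + 3 + 9) / 4 = 17/4 = 4.25
  x̄ = (3, 4.25),  deviation x̄ - mu_0 = (3, 4.25) - (2, 4) = (1, 0.25).

Step 2 — sample covariance matrix, S[i,j] = (1/(n-1)) · Σ_k (x_{k,i} - mean_i) · (x_{k,j} - mean_j), divisor n-1 = 3:
  S[U,U] = ((0)·(0) + (-1)·(-1) + (-1)·(-1) + (2)·(2)) / 3 = 6/3 = 2
  S[U,V] = ((0)·(-3.25) + (-1)·(-0.25) + (-1)·(-1.25) + (2)·(4.75)) / 3 = 11/3 = 3.6667
  S[V,V] = ((-3.25)·(-3.25) + (-0.25)·(-0.25) + (-1.25)·(-1.25) + (4.75)·(4.75)) / 3 = 34.75/3 = 11.5833
  S = [[2, 3.6667],
 [3.6667, 11.5833]].

Step 3 — invert S. det(S) = 2·11.5833 - (3.6667)² = 9.7222.
  S^{-1} = (1/det) · [[d, -b], [-b, a]] = [[1.1914, -0.3771],
 [-0.3771, 0.2057]].

Step 4 — quadratic form (x̄ - mu_0)^T · S^{-1} · (x̄ - mu_0):
  S^{-1} · (x̄ - mu_0) = (1.0971, -0.3257),
  (x̄ - mu_0)^T · [...] = (1)·(1.0971) + (0.25)·(-0.3257) = 1.0157.

Step 5 — scale by n: T² = 4 · 1.0157 = 4.0629.

T² ≈ 4.0629


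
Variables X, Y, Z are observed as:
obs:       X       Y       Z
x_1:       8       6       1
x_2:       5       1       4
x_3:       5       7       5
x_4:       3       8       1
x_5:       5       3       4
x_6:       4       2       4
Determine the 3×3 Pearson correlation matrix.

Step 1 — column means:
  mean(X) = (8 + 5 + 5 + 3 + 5 + 4) / 6 = 30/6 = 5
  mean(Y) = (6 + 1 + 7 + 8 + 3 + 2) / 6 = 27/6 = 4.5
  mean(Z) = (1 + 4 + 5 + 1 + 4 + 4) / 6 = 19/6 = 3.1667

Step 2 — sample variances and covariances s[i,j] = (1/(n-1)) · Σ_k (x_{k,i} - mean_i) · (x_{k,j} - mean_j), with n-1 = 5:
  s[X,X] = ((3)·(3) + (0)·(0) + (0)·(0) + (-2)·(-2) + (0)·(0) + (-1)·(-1)) / 5 = 14/5 = 2.8
  s[X,Y] = ((3)·(1.5) + (0)·(-3.5) + (0)·(2.5) + (-2)·(3.5) + (0)·(-1.5) + (-1)·(-2.5)) / 5 = 0/5 = 0
  s[X,Z] = ((3)·(-2.1667) + (0)·(0.8333) + (0)·(1.8333) + (-2)·(-2.1667) + (0)·(0.8333) + (-1)·(0.8333)) / 5 = -3/5 = -0.6
  s[Y,Y] = ((1.5)·(1.5) + (-3.5)·(-3.5) + (2.5)·(2.5) + (3.5)·(3.5) + (-1.5)·(-1.5) + (-2.5)·(-2.5)) / 5 = 41.5/5 = 8.3
  s[Y,Z] = ((1.5)·(-2.1667) + (-3.5)·(0.8333) + (2.5)·(1.8333) + (3.5)·(-2.1667) + (-1.5)·(0.8333) + (-2.5)·(0.8333)) / 5 = -12.5/5 = -2.5
  s[Z,Z] = ((-2.1667)·(-2.1667) + (0.8333)·(0.8333) + (1.8333)·(1.8333) + (-2.1667)·(-2.1667) + (0.8333)·(0.8333) + (0.8333)·(0.8333)) / 5 = 14.8333/5 = 2.9667
  Sample standard deviations s_i = √(s[i,i]):
  s(X) = √(2.8) = 1.6733
  s(Y) = √(8.3) = 2.881
  s(Z) = √(2.9667) = 1.7224

Step 3 — r_{ij} = s_{ij} / (s_i · s_j):
  r[X,X] = 1 (diagonal).
  r[X,Y] = 0 / (1.6733 · 2.881) = 0 / 4.8208 = 0
  r[X,Z] = -0.6 / (1.6733 · 1.7224) = -0.6 / 2.8821 = -0.2082
  r[Y,Y] = 1 (diagonal).
  r[Y,Z] = -2.5 / (2.881 · 1.7224) = -2.5 / 4.9622 = -0.5038
  r[Z,Z] = 1 (diagonal).

R is symmetric with unit diagonal. Assembling:

R = [[1, 0, -0.2082],
 [0, 1, -0.5038],
 [-0.2082, -0.5038, 1]]


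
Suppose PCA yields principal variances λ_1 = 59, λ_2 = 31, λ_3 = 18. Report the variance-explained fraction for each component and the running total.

Step 1 — total variance = trace(Sigma) = Σ λ_i = 59 + 31 + 18 = 108.

Step 2 — fraction explained by component i = λ_i / Σ λ:
  PC1: 59/108 = 0.5463
  PC2: 31/108 = 0.287
  PC3: 18/108 = 0.1667

Step 3 — cumulative fraction after k components = (λ_1 + ... + λ_k) / Σ λ:
  k = 1: 59/108 = 0.5463
  k = 2: (59 + 31)/108 = 90/108 = 0.8333
  k = 3: (59 + 31 + 18)/108 = 108/108 = 1

Summary (fraction, with percent):

explained: PC1 0.5463 (54.63%), PC2 0.287 (28.7%), PC3 0.1667 (16.67%);  cumulative: 0.5463, 0.8333, 1


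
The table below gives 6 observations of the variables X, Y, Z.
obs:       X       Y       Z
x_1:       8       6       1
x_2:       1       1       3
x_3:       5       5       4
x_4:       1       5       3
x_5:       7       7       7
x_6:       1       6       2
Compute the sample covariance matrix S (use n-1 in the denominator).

Step 1 — column means:
  mean(X) = (8 + 1 + 5 + 1 + 7 + 1) / 6 = 23/6 = 3.8333
  mean(Y) = (6 + 1 + 5 + 5 + 7 + 6) / 6 = 30/6 = 5
  mean(Z) = (1 + 3 + 4 + 3 + 7 + 2) / 6 = 20/6 = 3.3333

Step 2 — sample covariance S[i,j] = (1/(n-1)) · Σ_k (x_{k,i} - mean_i) · (x_{k,j} - mean_j), with n-1 = 5.
  S[X,X] = ((4.1667)·(4.1667) + (-2.8333)·(-2.8333) + (1.1667)·(1.1667) + (-2.8333)·(-2.8333) + (3.1667)·(3.1667) + (-2.8333)·(-2.8333)) / 5 = 52.8333/5 = 10.5667
  S[X,Y] = ((4.1667)·(1) + (-2.8333)·(-4) + (1.1667)·(0) + (-2.8333)·(0) + (3.1667)·(2) + (-2.8333)·(1)) / 5 = 19/5 = 3.8
  S[X,Z] = ((4.1667)·(-2.3333) + (-2.8333)·(-0.3333) + (1.1667)·(0.6667) + (-2.8333)·(-0.3333) + (3.1667)·(3.6667) + (-2.8333)·(-1.3333)) / 5 = 8.3333/5 = 1.6667
  S[Y,Y] = ((1)·(1) + (-4)·(-4) + (0)·(0) + (0)·(0) + (2)·(2) + (1)·(1)) / 5 = 22/5 = 4.4
  S[Y,Z] = ((1)·(-2.3333) + (-4)·(-0.3333) + (0)·(0.6667) + (0)·(-0.3333) + (2)·(3.6667) + (1)·(-1.3333)) / 5 = 5/5 = 1
  S[Z,Z] = ((-2.3333)·(-2.3333) + (-0.3333)·(-0.3333) + (0.6667)·(0.6667) + (-0.3333)·(-0.3333) + (3.6667)·(3.6667) + (-1.3333)·(-1.3333)) / 5 = 21.3333/5 = 4.2667

S is symmetric (S[j,i] = S[i,j]). Assembling:

S = [[10.5667, 3.8, 1.6667],
 [3.8, 4.4, 1],
 [1.6667, 1, 4.2667]]


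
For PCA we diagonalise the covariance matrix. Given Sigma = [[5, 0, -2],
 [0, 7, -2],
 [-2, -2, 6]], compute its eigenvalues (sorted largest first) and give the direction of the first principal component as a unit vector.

Step 1 — characteristic polynomial p(λ) = det(λI - Sigma) = λ³ - tr·λ² + c_1·λ - det, where tr = trace, c_1 = sum of the principal 2×2 minors, det = det(Sigma):
  tr = 5 + 7 + 6 = 18,
  c_1 = (5·7 - (0)²) + (5·6 - (-2)²) + (7·6 - (-2)²) = 35 + 26 + 38 = 99,
  det = 5·(7·6 - (-2)²) - (0)·((0)·6 - (-2)·(-2)) + (-2)·((0)·(-2) - 7·(-2)) = 5·(38) - (0)·(-4) + (-2)·(14) = 162.
  So p(λ) = λ³ - 18λ² + 99λ - 162.
Step 2 — look for an integer root (rational root theorem: any rational root is an integer divisor of 162). Testing λ = 3:
  p(3) = 27 - 162 + 297 - 162 = 0  ✓
  Dividing out (λ - 3): p(λ) = (λ - 3)(λ² - 15λ + 54).
Step 3 — remaining eigenvalues from the quadratic λ² - 15λ + 54 = 0:
  Δ = 15² - 4·54 = 225 - 216 = 9,  λ = (15 ± √9)/2 = (15 ± 3)/2 = 9 or 6.
  Sorted: λ_1 = 9,  λ_2 = 6,  λ_3 = 3  (check: sum = 18 = tr ✓).

Step 4 — unit eigenvector for λ_1 = 9: v spans the null space of (Sigma - λ_1 I), whose rows are
  r_1 = (-4, 0, -2),  r_2 = (0, -2, -2),  r_3 = (-2, -2, -3).
  v is orthogonal to every row, so take v ∝ r_1 × r_2 = ((0)·(-2) - (-2)·(-2), (-2)·(0) - (-4)·(-2), (-4)·(-2) - (0)·(0)) = (-4, -8, 8).
  Rescale (divide by 4; multiply by -1 so the first nonzero entry is positive): u = (1, 2, -2).
  ||u|| = √((1)² + (2)² + (-2)²) = √(9) = 3,  v_1 = u/||u|| ≈ (0.3333, 0.6667, -0.6667) (||v_1|| = 1).

λ_1 = 9,  λ_2 = 6,  λ_3 = 3;  v_1 ≈ (0.3333, 0.6667, -0.6667)


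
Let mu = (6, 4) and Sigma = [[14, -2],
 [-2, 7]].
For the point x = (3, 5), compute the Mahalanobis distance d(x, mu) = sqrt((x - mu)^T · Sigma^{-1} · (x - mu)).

Step 1 — centre the observation: (x - mu) = (-3, 1).

Step 2 — invert Sigma. det(Sigma) = 14·7 - (-2)² = 94.
  Sigma^{-1} = (1/det) · [[d, -b], [-b, a]] = [[0.0745, 0.0213],
 [0.0213, 0.1489]].

Step 3 — form the quadratic (x - mu)^T · Sigma^{-1} · (x - mu):
  Sigma^{-1} · (x - mu) = (-0.2021, 0.0851).
  (x - mu)^T · [Sigma^{-1} · (x - mu)] = (-3)·(-0.2021) + (1)·(0.0851) = 0.6915.

Step 4 — take square root: d = √(0.6915) ≈ 0.8316.

d(x, mu) = √(0.6915) ≈ 0.8316


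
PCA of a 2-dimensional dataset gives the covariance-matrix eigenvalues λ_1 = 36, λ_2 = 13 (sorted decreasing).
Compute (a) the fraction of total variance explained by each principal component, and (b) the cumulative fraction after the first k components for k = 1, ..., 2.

Step 1 — total variance = trace(Sigma) = Σ λ_i = 36 + 13 = 49.

Step 2 — fraction explained by component i = λ_i / Σ λ:
  PC1: 36/49 = 0.7347
  PC2: 13/49 = 0.2653

Step 3 — cumulative fraction after k components = (λ_1 + ... + λ_k) / Σ λ:
  k = 1: 36/49 = 0.7347
  k = 2: (36 + 13)/49 = 49/49 = 1

Summary (fraction, with percent):

explained: PC1 0.7347 (73.47%), PC2 0.2653 (26.53%);  cumulative: 0.7347, 1


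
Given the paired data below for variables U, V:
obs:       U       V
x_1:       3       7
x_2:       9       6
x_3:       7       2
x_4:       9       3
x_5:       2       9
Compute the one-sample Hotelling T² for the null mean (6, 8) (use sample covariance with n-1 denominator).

Step 1 — sample mean vector:
  mean(U) = (3 + 9 + 7 + 9 + 2) / 5 = 30/5 = 6
  mean(V) = (7 + 6 + 2 + 3 + 9) / 5 = 27/5 = 5.4
  x̄ = (6, 5.4),  deviation x̄ - mu_0 = (6, 5.4) - (6, 8) = (0, -2.6).

Step 2 — sample covariance matrix, S[i,j] = (1/(n-1)) · Σ_k (x_{k,i} - mean_i) · (x_{k,j} - mean_j), divisor n-1 = 4:
  S[U,U] = ((-3)·(-3) + (3)·(3) + (1)·(1) + (3)·(3) + (-4)·(-4)) / 4 = 44/4 = 11
  S[U,V] = ((-3)·(1.6) + (3)·(0.6) + (1)·(-3.4) + (3)·(-2.4) + (-4)·(3.6)) / 4 = -28/4 = -7
  S[V,V] = ((1.6)·(1.6) + (0.6)·(0.6) + (-3.4)·(-3.4) + (-2.4)·(-2.4) + (3.6)·(3.6)) / 4 = 33.2/4 = 8.3
  S = [[11, -7],
 [-7, 8.3]].

Step 3 — invert S. det(S) = 11·8.3 - (-7)² = 42.3.
  S^{-1} = (1/det) · [[d, -b], [-b, a]] = [[0.1962, 0.1655],
 [0.1655, 0.26]].

Step 4 — quadratic form (x̄ - mu_0)^T · S^{-1} · (x̄ - mu_0):
  S^{-1} · (x̄ - mu_0) = (-0.4303, -0.6761),
  (x̄ - mu_0)^T · [...] = (0)·(-0.4303) + (-2.6)·(-0.6761) = 1.7579.

Step 5 — scale by n: T² = 5 · 1.7579 = 8.7896.

T² ≈ 8.7896


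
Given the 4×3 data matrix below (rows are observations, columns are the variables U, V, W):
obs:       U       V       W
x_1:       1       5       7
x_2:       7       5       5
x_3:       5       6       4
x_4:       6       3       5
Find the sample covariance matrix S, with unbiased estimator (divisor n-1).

Step 1 — column means:
  mean(U) = (1 + 7 + 5 + 6) / 4 = 19/4 = 4.75
  mean(V) = (5 + 5 + 6 + 3) / 4 = 19/4 = 4.75
  mean(W) = (7 + 5 + 4 + 5) / 4 = 21/4 = 5.25

Step 2 — sample covariance S[i,j] = (1/(n-1)) · Σ_k (x_{k,i} - mean_i) · (x_{k,j} - mean_j), with n-1 = 3.
  S[U,U] = ((-3.75)·(-3.75) + (2.25)·(2.25) + (0.25)·(0.25) + (1.25)·(1.25)) / 3 = 20.75/3 = 6.9167
  S[U,V] = ((-3.75)·(0.25) + (2.25)·(0.25) + (0.25)·(1.25) + (1.25)·(-1.75)) / 3 = -2.25/3 = -0.75
  S[U,W] = ((-3.75)·(1.75) + (2.25)·(-0.25) + (0.25)·(-1.25) + (1.25)·(-0.25)) / 3 = -7.75/3 = -2.5833
  S[V,V] = ((0.25)·(0.25) + (0.25)·(0.25) + (1.25)·(1.25) + (-1.75)·(-1.75)) / 3 = 4.75/3 = 1.5833
  S[V,W] = ((0.25)·(1.75) + (0.25)·(-0.25) + (1.25)·(-1.25) + (-1.75)·(-0.25)) / 3 = -0.75/3 = -0.25
  S[W,W] = ((1.75)·(1.75) + (-0.25)·(-0.25) + (-1.25)·(-1.25) + (-0.25)·(-0.25)) / 3 = 4.75/3 = 1.5833

S is symmetric (S[j,i] = S[i,j]). Assembling:

S = [[6.9167, -0.75, -2.5833],
 [-0.75, 1.5833, -0.25],
 [-2.5833, -0.25, 1.5833]]


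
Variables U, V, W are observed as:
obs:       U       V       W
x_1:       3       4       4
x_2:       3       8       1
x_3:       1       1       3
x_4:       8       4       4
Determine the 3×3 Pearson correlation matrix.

Step 1 — column means:
  mean(U) = (3 + 3 + 1 + 8) / 4 = 15/4 = 3.75
  mean(V) = (4 + 8 + 1 + 4) / 4 = 17/4 = 4.25
  mean(W) = (4 + 1 + 3 + 4) / 4 = 12/4 = 3

Step 2 — sample variances and covariances s[i,j] = (1/(n-1)) · Σ_k (x_{k,i} - mean_i) · (x_{k,j} - mean_j), with n-1 = 3:
  s[U,U] = ((-0.75)·(-0.75) + (-0.75)·(-0.75) + (-2.75)·(-2.75) + (4.25)·(4.25)) / 3 = 26.75/3 = 8.9167
  s[U,V] = ((-0.75)·(-0.25) + (-0.75)·(3.75) + (-2.75)·(-3.25) + (4.25)·(-0.25)) / 3 = 5.25/3 = 1.75
  s[U,W] = ((-0.75)·(1) + (-0.75)·(-2) + (-2.75)·(0) + (4.25)·(1)) / 3 = 5/3 = 1.6667
  s[V,V] = ((-0.25)·(-0.25) + (3.75)·(3.75) + (-3.25)·(-3.25) + (-0.25)·(-0.25)) / 3 = 24.75/3 = 8.25
  s[V,W] = ((-0.25)·(1) + (3.75)·(-2) + (-3.25)·(0) + (-0.25)·(1)) / 3 = -8/3 = -2.6667
  s[W,W] = ((1)·(1) + (-2)·(-2) + (0)·(0) + (1)·(1)) / 3 = 6/3 = 2
  Sample standard deviations s_i = √(s[i,i]):
  s(U) = √(8.9167) = 2.9861
  s(V) = √(8.25) = 2.8723
  s(W) = √(2) = 1.4142

Step 3 — r_{ij} = s_{ij} / (s_i · s_j):
  r[U,U] = 1 (diagonal).
  r[U,V] = 1.75 / (2.9861 · 2.8723) = 1.75 / 8.5769 = 0.204
  r[U,W] = 1.6667 / (2.9861 · 1.4142) = 1.6667 / 4.223 = 0.3947
  r[V,V] = 1 (diagonal).
  r[V,W] = -2.6667 / (2.8723 · 1.4142) = -2.6667 / 4.062 = -0.6565
  r[W,W] = 1 (diagonal).

R is symmetric with unit diagonal. Assembling:

R = [[1, 0.204, 0.3947],
 [0.204, 1, -0.6565],
 [0.3947, -0.6565, 1]]


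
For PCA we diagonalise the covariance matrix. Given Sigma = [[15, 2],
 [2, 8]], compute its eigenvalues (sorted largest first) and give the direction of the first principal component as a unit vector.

Step 1 — characteristic polynomial of 2×2 Sigma:
  det(Sigma - λI) = λ² - trace · λ + det = 0.
  trace = 15 + 8 = 23, det = 15·8 - (2)² = 116.
Step 2 — discriminant:
  Δ = trace² - 4·det = 529 - 464 = 65.
Step 3 — eigenvalues:
  λ = (trace ± √Δ)/2 = (23 ± 8.0623)/2,
  λ_1 = 15.5311,  λ_2 = 7.4689.

Step 4 — unit eigenvector for λ_1: solve (Sigma - λ_1 I)v = 0. First row:
  (15 - 15.5311)·v_x + (2)·v_y = 0, i.e. (-0.5311)·v_x + (2)·v_y = 0,
  so v ∝ (b, λ_1 - a) = (2, 0.5311) = u.
  ||u|| = √((2)² + (0.5311)²) = √(4.2821) ≈ 2.0693,
  v_1 = u/||u|| ≈ (0.9665, 0.2567) (||v_1|| = 1).

λ_1 = 15.5311,  λ_2 = 7.4689;  v_1 ≈ (0.9665, 0.2567)


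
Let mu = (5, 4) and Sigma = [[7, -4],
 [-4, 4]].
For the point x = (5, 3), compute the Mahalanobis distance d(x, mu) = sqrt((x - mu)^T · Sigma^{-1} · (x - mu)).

Step 1 — centre the observation: (x - mu) = (0, -1).

Step 2 — invert Sigma. det(Sigma) = 7·4 - (-4)² = 12.
  Sigma^{-1} = (1/det) · [[d, -b], [-b, a]] = [[0.3333, 0.3333],
 [0.3333, 0.5833]].

Step 3 — form the quadratic (x - mu)^T · Sigma^{-1} · (x - mu):
  Sigma^{-1} · (x - mu) = (-0.3333, -0.5833).
  (x - mu)^T · [Sigma^{-1} · (x - mu)] = (0)·(-0.3333) + (-1)·(-0.5833) = 0.5833.

Step 4 — take square root: d = √(0.5833) ≈ 0.7638.

d(x, mu) = √(0.5833) ≈ 0.7638


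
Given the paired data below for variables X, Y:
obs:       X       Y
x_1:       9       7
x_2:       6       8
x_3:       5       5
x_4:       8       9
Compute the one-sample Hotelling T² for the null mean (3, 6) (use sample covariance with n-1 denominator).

Step 1 — sample mean vector:
  mean(X) = (9 + 6 + 5 + 8) / 4 = 28/4 = 7
  mean(Y) = (7 + 8 + 5 + 9) / 4 = 29/4 = 7.25
  x̄ = (7, 7.25),  deviation x̄ - mu_0 = (7, 7.25) - (3, 6) = (4, 1.25).

Step 2 — sample covariance matrix, S[i,j] = (1/(n-1)) · Σ_k (x_{k,i} - mean_i) · (x_{k,j} - mean_j), divisor n-1 = 3:
  S[X,X] = ((2)·(2) + (-1)·(-1) + (-2)·(-2) + (1)·(1)) / 3 = 10/3 = 3.3333
  S[X,Y] = ((2)·(-0.25) + (-1)·(0.75) + (-2)·(-2.25) + (1)·(1.75)) / 3 = 5/3 = 1.6667
  S[Y,Y] = ((-0.25)·(-0.25) + (0.75)·(0.75) + (-2.25)·(-2.25) + (1.75)·(1.75)) / 3 = 8.75/3 = 2.9167
  S = [[3.3333, 1.6667],
 [1.6667, 2.9167]].

Step 3 — invert S. det(S) = 3.3333·2.9167 - (1.6667)² = 6.9444.
  S^{-1} = (1/det) · [[d, -b], [-b, a]] = [[0.42, -0.24],
 [-0.24, 0.48]].

Step 4 — quadratic form (x̄ - mu_0)^T · S^{-1} · (x̄ - mu_0):
  S^{-1} · (x̄ - mu_0) = (1.38, -0.36),
  (x̄ - mu_0)^T · [...] = (4)·(1.38) + (1.25)·(-0.36) = 5.07.

Step 5 — scale by n: T² = 4 · 5.07 = 20.28.

T² ≈ 20.28


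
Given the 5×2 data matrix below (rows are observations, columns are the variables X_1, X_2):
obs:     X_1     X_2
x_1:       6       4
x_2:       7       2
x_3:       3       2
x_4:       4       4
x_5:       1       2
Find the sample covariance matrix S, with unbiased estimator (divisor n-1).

Step 1 — column means:
  mean(X_1) = (6 + 7 + 3 + 4 + 1) / 5 = 21/5 = 4.2
  mean(X_2) = (4 + 2 + 2 + 4 + 2) / 5 = 14/5 = 2.8

Step 2 — sample covariance S[i,j] = (1/(n-1)) · Σ_k (x_{k,i} - mean_i) · (x_{k,j} - mean_j), with n-1 = 4.
  S[X_1,X_1] = ((1.8)·(1.8) + (2.8)·(2.8) + (-1.2)·(-1.2) + (-0.2)·(-0.2) + (-3.2)·(-3.2)) / 4 = 22.8/4 = 5.7
  S[X_1,X_2] = ((1.8)·(1.2) + (2.8)·(-0.8) + (-1.2)·(-0.8) + (-0.2)·(1.2) + (-3.2)·(-0.8)) / 4 = 3.2/4 = 0.8
  S[X_2,X_2] = ((1.2)·(1.2) + (-0.8)·(-0.8) + (-0.8)·(-0.8) + (1.2)·(1.2) + (-0.8)·(-0.8)) / 4 = 4.8/4 = 1.2

S is symmetric (S[j,i] = S[i,j]). Assembling:

S = [[5.7, 0.8],
 [0.8, 1.2]]


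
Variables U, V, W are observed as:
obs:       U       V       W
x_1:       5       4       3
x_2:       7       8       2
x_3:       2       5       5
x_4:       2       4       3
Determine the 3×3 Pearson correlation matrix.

Step 1 — column means:
  mean(U) = (5 + 7 + 2 + 2) / 4 = 16/4 = 4
  mean(V) = (4 + 8 + 5 + 4) / 4 = 21/4 = 5.25
  mean(W) = (3 + 2 + 5 + 3) / 4 = 13/4 = 3.25

Step 2 — sample variances and covariances s[i,j] = (1/(n-1)) · Σ_k (x_{k,i} - mean_i) · (x_{k,j} - mean_j), with n-1 = 3:
  s[U,U] = ((1)·(1) + (3)·(3) + (-2)·(-2) + (-2)·(-2)) / 3 = 18/3 = 6
  s[U,V] = ((1)·(-1.25) + (3)·(2.75) + (-2)·(-0.25) + (-2)·(-1.25)) / 3 = 10/3 = 3.3333
  s[U,W] = ((1)·(-0.25) + (3)·(-1.25) + (-2)·(1.75) + (-2)·(-0.25)) / 3 = -7/3 = -2.3333
  s[V,V] = ((-1.25)·(-1.25) + (2.75)·(2.75) + (-0.25)·(-0.25) + (-1.25)·(-1.25)) / 3 = 10.75/3 = 3.5833
  s[V,W] = ((-1.25)·(-0.25) + (2.75)·(-1.25) + (-0.25)·(1.75) + (-1.25)·(-0.25)) / 3 = -3.25/3 = -1.0833
  s[W,W] = ((-0.25)·(-0.25) + (-1.25)·(-1.25) + (1.75)·(1.75) + (-0.25)·(-0.25)) / 3 = 4.75/3 = 1.5833
  Sample standard deviations s_i = √(s[i,i]):
  s(U) = √(6) = 2.4495
  s(V) = √(3.5833) = 1.893
  s(W) = √(1.5833) = 1.2583

Step 3 — r_{ij} = s_{ij} / (s_i · s_j):
  r[U,U] = 1 (diagonal).
  r[U,V] = 3.3333 / (2.4495 · 1.893) = 3.3333 / 4.6368 = 0.7189
  r[U,W] = -2.3333 / (2.4495 · 1.2583) = -2.3333 / 3.0822 = -0.757
  r[V,V] = 1 (diagonal).
  r[V,W] = -1.0833 / (1.893 · 1.2583) = -1.0833 / 2.3819 = -0.4548
  r[W,W] = 1 (diagonal).

R is symmetric with unit diagonal. Assembling:

R = [[1, 0.7189, -0.757],
 [0.7189, 1, -0.4548],
 [-0.757, -0.4548, 1]]


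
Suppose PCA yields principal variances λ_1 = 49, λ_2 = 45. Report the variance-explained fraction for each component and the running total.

Step 1 — total variance = trace(Sigma) = Σ λ_i = 49 + 45 = 94.

Step 2 — fraction explained by component i = λ_i / Σ λ:
  PC1: 49/94 = 0.5213
  PC2: 45/94 = 0.4787

Step 3 — cumulative fraction after k components = (λ_1 + ... + λ_k) / Σ λ:
  k = 1: 49/94 = 0.5213
  k = 2: (49 + 45)/94 = 94/94 = 1

Summary (fraction, with percent):

explained: PC1 0.5213 (52.13%), PC2 0.4787 (47.87%);  cumulative: 0.5213, 1


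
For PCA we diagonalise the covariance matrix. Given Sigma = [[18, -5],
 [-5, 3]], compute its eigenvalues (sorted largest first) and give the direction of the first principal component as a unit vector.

Step 1 — characteristic polynomial of 2×2 Sigma:
  det(Sigma - λI) = λ² - trace · λ + det = 0.
  trace = 18 + 3 = 21, det = 18·3 - (-5)² = 29.
Step 2 — discriminant:
  Δ = trace² - 4·det = 441 - 116 = 325.
Step 3 — eigenvalues:
  λ = (trace ± √Δ)/2 = (21 ± 18.0278)/2,
  λ_1 = 19.5139,  λ_2 = 1.4861.

Step 4 — unit eigenvector for λ_1: solve (Sigma - λ_1 I)v = 0. First row:
  (18 - 19.5139)·v_x + (-5)·v_y = 0, i.e. (-1.5139)·v_x + (-5)·v_y = 0,
  so v ∝ (b, λ_1 - a) = (-5, 1.5139); multiply by -1 so the first entry is positive: u = (5, -1.5139).
  ||u|| = √((5)² + (-1.5139)²) = √(27.2918) ≈ 5.2242,
  v_1 = u/||u|| ≈ (0.9571, -0.2898) (||v_1|| = 1).

λ_1 = 19.5139,  λ_2 = 1.4861;  v_1 ≈ (0.9571, -0.2898)


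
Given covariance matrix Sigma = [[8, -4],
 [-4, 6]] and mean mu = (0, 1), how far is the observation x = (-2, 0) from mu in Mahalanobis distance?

Step 1 — centre the observation: (x - mu) = (-2, -1).

Step 2 — invert Sigma. det(Sigma) = 8·6 - (-4)² = 32.
  Sigma^{-1} = (1/det) · [[d, -b], [-b, a]] = [[0.1875, 0.125],
 [0.125, 0.25]].

Step 3 — form the quadratic (x - mu)^T · Sigma^{-1} · (x - mu):
  Sigma^{-1} · (x - mu) = (-0.5, -0.5).
  (x - mu)^T · [Sigma^{-1} · (x - mu)] = (-2)·(-0.5) + (-1)·(-0.5) = 1.5.

Step 4 — take square root: d = √(1.5) ≈ 1.2247.

d(x, mu) = √(1.5) ≈ 1.2247


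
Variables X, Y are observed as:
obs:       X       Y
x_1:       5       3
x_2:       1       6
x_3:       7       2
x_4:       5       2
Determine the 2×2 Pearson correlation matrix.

Step 1 — column means:
  mean(X) = (5 + 1 + 7 + 5) / 4 = 18/4 = 4.5
  mean(Y) = (3 + 6 + 2 + 2) / 4 = 13/4 = 3.25

Step 2 — sample variances and covariances s[i,j] = (1/(n-1)) · Σ_k (x_{k,i} - mean_i) · (x_{k,j} - mean_j), with n-1 = 3:
  s[X,X] = ((0.5)·(0.5) + (-3.5)·(-3.5) + (2.5)·(2.5) + (0.5)·(0.5)) / 3 = 19/3 = 6.3333
  s[X,Y] = ((0.5)·(-0.25) + (-3.5)·(2.75) + (2.5)·(-1.25) + (0.5)·(-1.25)) / 3 = -13.5/3 = -4.5
  s[Y,Y] = ((-0.25)·(-0.25) + (2.75)·(2.75) + (-1.25)·(-1.25) + (-1.25)·(-1.25)) / 3 = 10.75/3 = 3.5833
  Sample standard deviations s_i = √(s[i,i]):
  s(X) = √(6.3333) = 2.5166
  s(Y) = √(3.5833) = 1.893

Step 3 — r_{ij} = s_{ij} / (s_i · s_j):
  r[X,X] = 1 (diagonal).
  r[X,Y] = -4.5 / (2.5166 · 1.893) = -4.5 / 4.7639 = -0.9446
  r[Y,Y] = 1 (diagonal).

R is symmetric with unit diagonal. Assembling:

R = [[1, -0.9446],
 [-0.9446, 1]]


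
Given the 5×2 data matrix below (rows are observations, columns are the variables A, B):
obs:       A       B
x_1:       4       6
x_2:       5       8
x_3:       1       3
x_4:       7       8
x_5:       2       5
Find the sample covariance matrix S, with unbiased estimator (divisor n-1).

Step 1 — column means:
  mean(A) = (4 + 5 + 1 + 7 + 2) / 5 = 19/5 = 3.8
  mean(B) = (6 + 8 + 3 + 8 + 5) / 5 = 30/5 = 6

Step 2 — sample covariance S[i,j] = (1/(n-1)) · Σ_k (x_{k,i} - mean_i) · (x_{k,j} - mean_j), with n-1 = 4.
  S[A,A] = ((0.2)·(0.2) + (1.2)·(1.2) + (-2.8)·(-2.8) + (3.2)·(3.2) + (-1.8)·(-1.8)) / 4 = 22.8/4 = 5.7
  S[A,B] = ((0.2)·(0) + (1.2)·(2) + (-2.8)·(-3) + (3.2)·(2) + (-1.8)·(-1)) / 4 = 19/4 = 4.75
  S[B,B] = ((0)·(0) + (2)·(2) + (-3)·(-3) + (2)·(2) + (-1)·(-1)) / 4 = 18/4 = 4.5

S is symmetric (S[j,i] = S[i,j]). Assembling:

S = [[5.7, 4.75],
 [4.75, 4.5]]


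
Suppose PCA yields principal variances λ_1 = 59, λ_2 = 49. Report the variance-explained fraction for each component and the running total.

Step 1 — total variance = trace(Sigma) = Σ λ_i = 59 + 49 = 108.

Step 2 — fraction explained by component i = λ_i / Σ λ:
  PC1: 59/108 = 0.5463
  PC2: 49/108 = 0.4537

Step 3 — cumulative fraction after k components = (λ_1 + ... + λ_k) / Σ λ:
  k = 1: 59/108 = 0.5463
  k = 2: (59 + 49)/108 = 108/108 = 1

Summary (fraction, with percent):

explained: PC1 0.5463 (54.63%), PC2 0.4537 (45.37%);  cumulative: 0.5463, 1


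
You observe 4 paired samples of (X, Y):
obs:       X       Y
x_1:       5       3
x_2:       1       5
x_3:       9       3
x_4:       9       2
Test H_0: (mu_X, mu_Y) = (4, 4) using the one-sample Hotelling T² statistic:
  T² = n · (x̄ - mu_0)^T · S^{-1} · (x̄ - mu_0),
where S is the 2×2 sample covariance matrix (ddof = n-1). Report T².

Step 1 — sample mean vector:
  mean(X) = (5 + 1 + 9 + 9) / 4 = 24/4 = 6
  mean(Y) = (3 + 5 + 3 + 2) / 4 = 13/4 = 3.25
  x̄ = (6, 3.25),  deviation x̄ - mu_0 = (6, 3.25) - (4, 4) = (2, -0.75).

Step 2 — sample covariance matrix, S[i,j] = (1/(n-1)) · Σ_k (x_{k,i} - mean_i) · (x_{k,j} - mean_j), divisor n-1 = 3:
  S[X,X] = ((-1)·(-1) + (-5)·(-5) + (3)·(3) + (3)·(3)) / 3 = 44/3 = 14.6667
  S[X,Y] = ((-1)·(-0.25) + (-5)·(1.75) + (3)·(-0.25) + (3)·(-1.25)) / 3 = -13/3 = -4.3333
  S[Y,Y] = ((-0.25)·(-0.25) + (1.75)·(1.75) + (-0.25)·(-0.25) + (-1.25)·(-1.25)) / 3 = 4.75/3 = 1.5833
  S = [[14.6667, -4.3333],
 [-4.3333, 1.5833]].

Step 3 — invert S. det(S) = 14.6667·1.5833 - (-4.3333)² = 4.4444.
  S^{-1} = (1/det) · [[d, -b], [-b, a]] = [[0.3563, 0.975],
 [0.975, 3.3]].

Step 4 — quadratic form (x̄ - mu_0)^T · S^{-1} · (x̄ - mu_0):
  S^{-1} · (x̄ - mu_0) = (-0.0187, -0.525),
  (x̄ - mu_0)^T · [...] = (2)·(-0.0187) + (-0.75)·(-0.525) = 0.3563.

Step 5 — scale by n: T² = 4 · 0.3563 = 1.425.

T² ≈ 1.425


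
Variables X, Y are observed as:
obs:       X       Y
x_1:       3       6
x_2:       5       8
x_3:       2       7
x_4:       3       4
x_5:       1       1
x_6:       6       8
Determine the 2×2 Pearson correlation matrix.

Step 1 — column means:
  mean(X) = (3 + 5 + 2 + 3 + 1 + 6) / 6 = 20/6 = 3.3333
  mean(Y) = (6 + 8 + 7 + 4 + 1 + 8) / 6 = 34/6 = 5.6667

Step 2 — sample variances and covariances s[i,j] = (1/(n-1)) · Σ_k (x_{k,i} - mean_i) · (x_{k,j} - mean_j), with n-1 = 5:
  s[X,X] = ((-0.3333)·(-0.3333) + (1.6667)·(1.6667) + (-1.3333)·(-1.3333) + (-0.3333)·(-0.3333) + (-2.3333)·(-2.3333) + (2.6667)·(2.6667)) / 5 = 17.3333/5 = 3.4667
  s[X,Y] = ((-0.3333)·(0.3333) + (1.6667)·(2.3333) + (-1.3333)·(1.3333) + (-0.3333)·(-1.6667) + (-2.3333)·(-4.6667) + (2.6667)·(2.3333)) / 5 = 19.6667/5 = 3.9333
  s[Y,Y] = ((0.3333)·(0.3333) + (2.3333)·(2.3333) + (1.3333)·(1.3333) + (-1.6667)·(-1.6667) + (-4.6667)·(-4.6667) + (2.3333)·(2.3333)) / 5 = 37.3333/5 = 7.4667
  Sample standard deviations s_i = √(s[i,i]):
  s(X) = √(3.4667) = 1.8619
  s(Y) = √(7.4667) = 2.7325

Step 3 — r_{ij} = s_{ij} / (s_i · s_j):
  r[X,X] = 1 (diagonal).
  r[X,Y] = 3.9333 / (1.8619 · 2.7325) = 3.9333 / 5.0877 = 0.7731
  r[Y,Y] = 1 (diagonal).

R is symmetric with unit diagonal. Assembling:

R = [[1, 0.7731],
 [0.7731, 1]]


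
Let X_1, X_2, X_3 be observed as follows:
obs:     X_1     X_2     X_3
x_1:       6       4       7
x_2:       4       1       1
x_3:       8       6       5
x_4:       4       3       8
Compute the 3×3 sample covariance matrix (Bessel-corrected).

Step 1 — column means:
  mean(X_1) = (6 + 4 + 8 + 4) / 4 = 22/4 = 5.5
  mean(X_2) = (4 + 1 + 6 + 3) / 4 = 14/4 = 3.5
  mean(X_3) = (7 + 1 + 5 + 8) / 4 = 21/4 = 5.25

Step 2 — sample covariance S[i,j] = (1/(n-1)) · Σ_k (x_{k,i} - mean_i) · (x_{k,j} - mean_j), with n-1 = 3.
  S[X_1,X_1] = ((0.5)·(0.5) + (-1.5)·(-1.5) + (2.5)·(2.5) + (-1.5)·(-1.5)) / 3 = 11/3 = 3.6667
  S[X_1,X_2] = ((0.5)·(0.5) + (-1.5)·(-2.5) + (2.5)·(2.5) + (-1.5)·(-0.5)) / 3 = 11/3 = 3.6667
  S[X_1,X_3] = ((0.5)·(1.75) + (-1.5)·(-4.25) + (2.5)·(-0.25) + (-1.5)·(2.75)) / 3 = 2.5/3 = 0.8333
  S[X_2,X_2] = ((0.5)·(0.5) + (-2.5)·(-2.5) + (2.5)·(2.5) + (-0.5)·(-0.5)) / 3 = 13/3 = 4.3333
  S[X_2,X_3] = ((0.5)·(1.75) + (-2.5)·(-4.25) + (2.5)·(-0.25) + (-0.5)·(2.75)) / 3 = 9.5/3 = 3.1667
  S[X_3,X_3] = ((1.75)·(1.75) + (-4.25)·(-4.25) + (-0.25)·(-0.25) + (2.75)·(2.75)) / 3 = 28.75/3 = 9.5833

S is symmetric (S[j,i] = S[i,j]). Assembling:

S = [[3.6667, 3.6667, 0.8333],
 [3.6667, 4.3333, 3.1667],
 [0.8333, 3.1667, 9.5833]]


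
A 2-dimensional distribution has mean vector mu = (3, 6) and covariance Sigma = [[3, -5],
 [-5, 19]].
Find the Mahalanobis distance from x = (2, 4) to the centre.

Step 1 — centre the observation: (x - mu) = (-1, -2).

Step 2 — invert Sigma. det(Sigma) = 3·19 - (-5)² = 32.
  Sigma^{-1} = (1/det) · [[d, -b], [-b, a]] = [[0.5937, 0.1562],
 [0.1562, 0.0937]].

Step 3 — form the quadratic (x - mu)^T · Sigma^{-1} · (x - mu):
  Sigma^{-1} · (x - mu) = (-0.9062, -0.3437).
  (x - mu)^T · [Sigma^{-1} · (x - mu)] = (-1)·(-0.9062) + (-2)·(-0.3437) = 1.5937.

Step 4 — take square root: d = √(1.5937) ≈ 1.2624.

d(x, mu) = √(1.5937) ≈ 1.2624


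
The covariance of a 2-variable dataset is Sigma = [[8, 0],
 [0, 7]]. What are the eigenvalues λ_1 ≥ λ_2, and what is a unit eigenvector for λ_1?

Step 1 — characteristic polynomial of 2×2 Sigma:
  det(Sigma - λI) = λ² - trace · λ + det = 0.
  trace = 8 + 7 = 15, det = 8·7 - (0)² = 56.
Step 2 — discriminant:
  Δ = trace² - 4·det = 225 - 224 = 1.
Step 3 — eigenvalues:
  λ = (trace ± √Δ)/2 = (15 ± 1)/2,
  λ_1 = 8,  λ_2 = 7.

Step 4 — unit eigenvector for λ_1: Sigma is diagonal, so its eigenvectors are the coordinate axes. λ_1 = 8 is the diagonal entry on the first coordinate axis, hence
  v_1 = (1, 0) (||v_1|| = 1).

λ_1 = 8,  λ_2 = 7;  v_1 ≈ (1, 0)


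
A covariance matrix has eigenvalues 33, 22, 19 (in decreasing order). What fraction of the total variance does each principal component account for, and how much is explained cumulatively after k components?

Step 1 — total variance = trace(Sigma) = Σ λ_i = 33 + 22 + 19 = 74.

Step 2 — fraction explained by component i = λ_i / Σ λ:
  PC1: 33/74 = 0.4459
  PC2: 22/74 = 0.2973
  PC3: 19/74 = 0.2568

Step 3 — cumulative fraction after k components = (λ_1 + ... + λ_k) / Σ λ:
  k = 1: 33/74 = 0.4459
  k = 2: (33 + 22)/74 = 55/74 = 0.7432
  k = 3: (33 + 22 + 19)/74 = 74/74 = 1

Summary (fraction, with percent):

explained: PC1 0.4459 (44.59%), PC2 0.2973 (29.73%), PC3 0.2568 (25.68%);  cumulative: 0.4459, 0.7432, 1


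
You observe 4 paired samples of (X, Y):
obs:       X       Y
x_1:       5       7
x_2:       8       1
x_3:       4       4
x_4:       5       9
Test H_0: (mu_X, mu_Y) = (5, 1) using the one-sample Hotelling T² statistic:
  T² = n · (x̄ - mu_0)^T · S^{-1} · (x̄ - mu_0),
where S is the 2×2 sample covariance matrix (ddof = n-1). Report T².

Step 1 — sample mean vector:
  mean(X) = (5 + 8 + 4 + 5) / 4 = 22/4 = 5.5
  mean(Y) = (7 + 1 + 4 + 9) / 4 = 21/4 = 5.25
  x̄ = (5.5, 5.25),  deviation x̄ - mu_0 = (5.5, 5.25) - (5, 1) = (0.5, 4.25).

Step 2 — sample covariance matrix, S[i,j] = (1/(n-1)) · Σ_k (x_{k,i} - mean_i) · (x_{k,j} - mean_j), divisor n-1 = 3:
  S[X,X] = ((-0.5)·(-0.5) + (2.5)·(2.5) + (-1.5)·(-1.5) + (-0.5)·(-0.5)) / 3 = 9/3 = 3
  S[X,Y] = ((-0.5)·(1.75) + (2.5)·(-4.25) + (-1.5)·(-1.25) + (-0.5)·(3.75)) / 3 = -11.5/3 = -3.8333
  S[Y,Y] = ((1.75)·(1.75) + (-4.25)·(-4.25) + (-1.25)·(-1.25) + (3.75)·(3.75)) / 3 = 36.75/3 = 12.25
  S = [[3, -3.8333],
 [-3.8333, 12.25]].

Step 3 — invert S. det(S) = 3·12.25 - (-3.8333)² = 22.0556.
  S^{-1} = (1/det) · [[d, -b], [-b, a]] = [[0.5554, 0.1738],
 [0.1738, 0.136]].

Step 4 — quadratic form (x̄ - mu_0)^T · S^{-1} · (x̄ - mu_0):
  S^{-1} · (x̄ - mu_0) = (1.0164, 0.665),
  (x̄ - mu_0)^T · [...] = (0.5)·(1.0164) + (4.25)·(0.665) = 3.3344.

Step 5 — scale by n: T² = 4 · 3.3344 = 13.3375.

T² ≈ 13.3375


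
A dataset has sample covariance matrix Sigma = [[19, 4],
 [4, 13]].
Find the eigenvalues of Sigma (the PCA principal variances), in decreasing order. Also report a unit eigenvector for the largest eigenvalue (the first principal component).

Step 1 — characteristic polynomial of 2×2 Sigma:
  det(Sigma - λI) = λ² - trace · λ + det = 0.
  trace = 19 + 13 = 32, det = 19·13 - (4)² = 231.
Step 2 — discriminant:
  Δ = trace² - 4·det = 1024 - 924 = 100.
Step 3 — eigenvalues:
  λ = (trace ± √Δ)/2 = (32 ± 10)/2,
  λ_1 = 21,  λ_2 = 11.

Step 4 — unit eigenvector for λ_1: solve (Sigma - λ_1 I)v = 0. First row:
  (19 - 21)·v_x + (4)·v_y = 0, i.e. (-2)·v_x + (4)·v_y = 0,
  so v ∝ (b, λ_1 - a) = (4, 2) = u.
  ||u|| = √((4)² + (2)²) = √(20) ≈ 4.4721,
  v_1 = u/||u|| ≈ (0.8944, 0.4472) (||v_1|| = 1).

λ_1 = 21,  λ_2 = 11;  v_1 ≈ (0.8944, 0.4472)


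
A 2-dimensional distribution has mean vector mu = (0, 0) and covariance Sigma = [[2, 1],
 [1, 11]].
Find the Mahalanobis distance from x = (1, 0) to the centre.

Step 1 — centre the observation: (x - mu) = (1, 0).

Step 2 — invert Sigma. det(Sigma) = 2·11 - (1)² = 21.
  Sigma^{-1} = (1/det) · [[d, -b], [-b, a]] = [[0.5238, -0.0476],
 [-0.0476, 0.0952]].

Step 3 — form the quadratic (x - mu)^T · Sigma^{-1} · (x - mu):
  Sigma^{-1} · (x - mu) = (0.5238, -0.0476).
  (x - mu)^T · [Sigma^{-1} · (x - mu)] = (1)·(0.5238) + (0)·(-0.0476) = 0.5238.

Step 4 — take square root: d = √(0.5238) ≈ 0.7237.

d(x, mu) = √(0.5238) ≈ 0.7237


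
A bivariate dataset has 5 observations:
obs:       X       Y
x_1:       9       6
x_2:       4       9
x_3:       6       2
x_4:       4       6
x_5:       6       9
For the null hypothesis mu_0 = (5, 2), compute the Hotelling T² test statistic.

Step 1 — sample mean vector:
  mean(X) = (9 + 4 + 6 + 4 + 6) / 5 = 29/5 = 5.8
  mean(Y) = (6 + 9 + 2 + 6 + 9) / 5 = 32/5 = 6.4
  x̄ = (5.8, 6.4),  deviation x̄ - mu_0 = (5.8, 6.4) - (5, 2) = (0.8, 4.4).

Step 2 — sample covariance matrix, S[i,j] = (1/(n-1)) · Σ_k (x_{k,i} - mean_i) · (x_{k,j} - mean_j), divisor n-1 = 4:
  S[X,X] = ((3.2)·(3.2) + (-1.8)·(-1.8) + (0.2)·(0.2) + (-1.8)·(-1.8) + (0.2)·(0.2)) / 4 = 16.8/4 = 4.2
  S[X,Y] = ((3.2)·(-0.4) + (-1.8)·(2.6) + (0.2)·(-4.4) + (-1.8)·(-0.4) + (0.2)·(2.6)) / 4 = -5.6/4 = -1.4
  S[Y,Y] = ((-0.4)·(-0.4) + (2.6)·(2.6) + (-4.4)·(-4.4) + (-0.4)·(-0.4) + (2.6)·(2.6)) / 4 = 33.2/4 = 8.3
  S = [[4.2, -1.4],
 [-1.4, 8.3]].

Step 3 — invert S. det(S) = 4.2·8.3 - (-1.4)² = 32.9.
  S^{-1} = (1/det) · [[d, -b], [-b, a]] = [[0.2523, 0.0426],
 [0.0426, 0.1277]].

Step 4 — quadratic form (x̄ - mu_0)^T · S^{-1} · (x̄ - mu_0):
  S^{-1} · (x̄ - mu_0) = (0.3891, 0.5957),
  (x̄ - mu_0)^T · [...] = (0.8)·(0.3891) + (4.4)·(0.5957) = 2.9325.

Step 5 — scale by n: T² = 5 · 2.9325 = 14.6626.

T² ≈ 14.6626


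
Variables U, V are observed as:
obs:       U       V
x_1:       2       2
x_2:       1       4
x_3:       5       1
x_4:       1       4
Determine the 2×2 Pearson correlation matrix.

Step 1 — column means:
  mean(U) = (2 + 1 + 5 + 1) / 4 = 9/4 = 2.25
  mean(V) = (2 + 4 + 1 + 4) / 4 = 11/4 = 2.75

Step 2 — sample variances and covariances s[i,j] = (1/(n-1)) · Σ_k (x_{k,i} - mean_i) · (x_{k,j} - mean_j), with n-1 = 3:
  s[U,U] = ((-0.25)·(-0.25) + (-1.25)·(-1.25) + (2.75)·(2.75) + (-1.25)·(-1.25)) / 3 = 10.75/3 = 3.5833
  s[U,V] = ((-0.25)·(-0.75) + (-1.25)·(1.25) + (2.75)·(-1.75) + (-1.25)·(1.25)) / 3 = -7.75/3 = -2.5833
  s[V,V] = ((-0.75)·(-0.75) + (1.25)·(1.25) + (-1.75)·(-1.75) + (1.25)·(1.25)) / 3 = 6.75/3 = 2.25
  Sample standard deviations s_i = √(s[i,i]):
  s(U) = √(3.5833) = 1.893
  s(V) = √(2.25) = 1.5

Step 3 — r_{ij} = s_{ij} / (s_i · s_j):
  r[U,U] = 1 (diagonal).
  r[U,V] = -2.5833 / (1.893 · 1.5) = -2.5833 / 2.8395 = -0.9098
  r[V,V] = 1 (diagonal).

R is symmetric with unit diagonal. Assembling:

R = [[1, -0.9098],
 [-0.9098, 1]]


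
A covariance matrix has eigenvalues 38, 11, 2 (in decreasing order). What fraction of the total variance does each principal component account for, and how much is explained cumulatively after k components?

Step 1 — total variance = trace(Sigma) = Σ λ_i = 38 + 11 + 2 = 51.

Step 2 — fraction explained by component i = λ_i / Σ λ:
  PC1: 38/51 = 0.7451
  PC2: 11/51 = 0.2157
  PC3: 2/51 = 0.0392

Step 3 — cumulative fraction after k components = (λ_1 + ... + λ_k) / Σ λ:
  k = 1: 38/51 = 0.7451
  k = 2: (38 + 11)/51 = 49/51 = 0.9608
  k = 3: (38 + 11 + 2)/51 = 51/51 = 1

Summary (fraction, with percent):

explained: PC1 0.7451 (74.51%), PC2 0.2157 (21.57%), PC3 0.0392 (3.92%);  cumulative: 0.7451, 0.9608, 1
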